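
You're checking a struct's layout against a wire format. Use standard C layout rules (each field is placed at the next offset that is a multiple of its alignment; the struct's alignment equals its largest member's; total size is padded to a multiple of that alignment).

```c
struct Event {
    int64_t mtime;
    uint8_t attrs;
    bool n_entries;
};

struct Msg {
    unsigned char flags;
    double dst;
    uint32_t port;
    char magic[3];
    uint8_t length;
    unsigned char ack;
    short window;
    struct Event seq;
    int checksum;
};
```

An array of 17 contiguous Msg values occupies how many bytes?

952

Event: @0: mtime [8B, align 8] → 8; @8: attrs [1B, align 1] → 9; @9: n_entries [1B, align 1] → 10; +6 tail pad (align 8); size 16, align 8
@0: flags [1B, align 1] → 1
+7 pad (align 8)
@8: dst [8B, align 8] → 16
@16: port [4B, align 4] → 20
@20: magic [3B, align 1] → 23
@23: length [1B, align 1] → 24
@24: ack [1B, align 1] → 25
+1 pad (align 2)
@26: window [2B, align 2] → 28
+4 pad (align 8)
@32: seq [16B, align 8] → 48
@48: checksum [4B, align 4] → 52
+4 tail pad (align 8)
size 56, align 8
array of 17: 17 × 56 = 952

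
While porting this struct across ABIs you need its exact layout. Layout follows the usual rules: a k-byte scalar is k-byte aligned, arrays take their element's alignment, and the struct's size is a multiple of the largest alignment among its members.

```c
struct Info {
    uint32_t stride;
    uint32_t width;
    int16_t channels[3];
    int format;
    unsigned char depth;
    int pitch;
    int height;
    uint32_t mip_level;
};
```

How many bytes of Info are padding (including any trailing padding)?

stride at 0 (size 4, align 4) → ends 4
width at 4 (size 4, align 4) → ends 8
channels at 8 (size 6, align 2) → ends 14
pad 2 to align 4 for format
format at 16 (size 4, align 4) → ends 20
depth at 20 (size 1, align 1) → ends 21
pad 3 to align 4 for pitch
pitch at 24 (size 4, align 4) → ends 28
height at 28 (size 4, align 4) → ends 32
mip_level at 32 (size 4, align 4) → ends 36
total 36 bytes, alignment 4
data bytes 31, size 36 → padding 5

5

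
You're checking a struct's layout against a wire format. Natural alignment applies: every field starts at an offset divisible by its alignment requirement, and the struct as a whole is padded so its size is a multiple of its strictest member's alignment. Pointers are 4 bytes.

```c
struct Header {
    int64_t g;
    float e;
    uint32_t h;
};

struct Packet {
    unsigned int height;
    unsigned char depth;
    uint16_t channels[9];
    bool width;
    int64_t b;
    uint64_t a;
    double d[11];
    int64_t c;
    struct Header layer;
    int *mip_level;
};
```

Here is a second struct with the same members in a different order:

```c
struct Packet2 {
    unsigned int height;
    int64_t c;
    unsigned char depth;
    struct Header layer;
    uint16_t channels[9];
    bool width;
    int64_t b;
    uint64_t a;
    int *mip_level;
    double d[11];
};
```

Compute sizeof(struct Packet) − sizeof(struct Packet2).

-8

Header: @0: g [8B, align 8] → 8; @8: e [4B, align 4] → 12; @12: h [4B, align 4] → 16; size 16, align 8
@0: height [4B, align 4] → 4
@4: depth [1B, align 1] → 5
+1 pad (align 2)
@6: channels [18B, align 2] → 24
@24: width [1B, align 1] → 25
+7 pad (align 8)
@32: b [8B, align 8] → 40
@40: a [8B, align 8] → 48
@48: d [88B, align 8] → 136
@136: c [8B, align 8] → 144
@144: layer [16B, align 8] → 160
@160: mip_level [4B, align 4] → 164
+4 tail pad (align 8)
size 168, align 8
— Packet2 —
@0: height [4B, align 4] → 4
+4 pad (align 8)
@8: c [8B, align 8] → 16
@16: depth [1B, align 1] → 17
+7 pad (align 8)
@24: layer [16B, align 8] → 40
@40: channels [18B, align 2] → 58
@58: width [1B, align 1] → 59
+5 pad (align 8)
@64: b [8B, align 8] → 72
@72: a [8B, align 8] → 80
@80: mip_level [4B, align 4] → 84
+4 pad (align 8)
@88: d [88B, align 8] → 176
size 176, align 8
168 − 176 = -8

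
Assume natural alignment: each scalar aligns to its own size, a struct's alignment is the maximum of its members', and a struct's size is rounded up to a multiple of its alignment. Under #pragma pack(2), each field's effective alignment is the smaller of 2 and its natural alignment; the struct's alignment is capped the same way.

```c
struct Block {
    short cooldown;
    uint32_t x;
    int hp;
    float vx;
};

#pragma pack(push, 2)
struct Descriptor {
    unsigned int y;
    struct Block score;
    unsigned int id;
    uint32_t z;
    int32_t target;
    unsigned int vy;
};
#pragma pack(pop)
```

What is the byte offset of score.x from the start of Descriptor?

Block: cooldown at 0 (size 2, align 2) → ends 2; pad 2 to align 4 for x; x at 4 (size 4, align 4) → ends 8; hp at 8 (size 4, align 4) → ends 12; vx at 12 (size 4, align 4) → ends 16; total 16 bytes, alignment 4
y at 0 (size 4, align 2) → ends 4
score at 4 (size 16, align 2) → ends 20
within Block: x at 4
4 + 4 = 8

8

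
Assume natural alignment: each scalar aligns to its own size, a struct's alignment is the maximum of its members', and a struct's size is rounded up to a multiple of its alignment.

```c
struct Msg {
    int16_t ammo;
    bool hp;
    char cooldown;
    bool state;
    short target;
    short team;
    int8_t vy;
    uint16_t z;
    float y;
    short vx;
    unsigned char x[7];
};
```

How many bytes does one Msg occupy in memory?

0..2  ammo  (2B, 2-aligned)
2..3  hp  (1B, 1-aligned)
3..4  cooldown  (1B, 1-aligned)
4..5  state  (1B, 1-aligned)
5..6  -- padding (1B)
6..8  target  (2B, 2-aligned)
8..10  team  (2B, 2-aligned)
10..11  vy  (1B, 1-aligned)
11..12  -- padding (1B)
12..14  z  (2B, 2-aligned)
14..16  -- padding (2B)
16..20  y  (4B, 4-aligned)
20..22  vx  (2B, 2-aligned)
22..29  x  (7B, 1-aligned)
29..32  -- tail padding (3B)
sizeof = 32, alignof = 4

32 bytes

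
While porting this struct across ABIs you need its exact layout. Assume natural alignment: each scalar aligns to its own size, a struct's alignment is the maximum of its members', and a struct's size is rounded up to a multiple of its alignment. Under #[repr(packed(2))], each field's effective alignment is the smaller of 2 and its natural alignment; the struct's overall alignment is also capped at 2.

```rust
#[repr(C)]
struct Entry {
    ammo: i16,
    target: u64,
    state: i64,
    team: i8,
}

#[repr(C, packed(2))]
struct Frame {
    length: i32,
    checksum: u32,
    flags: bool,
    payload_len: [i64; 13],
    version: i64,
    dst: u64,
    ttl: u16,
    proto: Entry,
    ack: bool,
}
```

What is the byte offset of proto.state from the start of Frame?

148

Entry: @0: ammo [2B, align 2] → 2; +6 pad (align 8); @8: target [8B, align 8] → 16; @16: state [8B, align 8] → 24; @24: team [1B, align 1] → 25; +7 tail pad (align 8); size 32, align 8
@0: length [4B, align 2] → 4
@4: checksum [4B, align 2] → 8
@8: flags [1B, align 1] → 9
+1 pad (align 2)
@10: payload_len [104B, align 2] → 114
@114: version [8B, align 2] → 122
@122: dst [8B, align 2] → 130
@130: ttl [2B, align 2] → 132
@132: proto [32B, align 2] → 164
within Entry: state at 16
132 + 16 = 148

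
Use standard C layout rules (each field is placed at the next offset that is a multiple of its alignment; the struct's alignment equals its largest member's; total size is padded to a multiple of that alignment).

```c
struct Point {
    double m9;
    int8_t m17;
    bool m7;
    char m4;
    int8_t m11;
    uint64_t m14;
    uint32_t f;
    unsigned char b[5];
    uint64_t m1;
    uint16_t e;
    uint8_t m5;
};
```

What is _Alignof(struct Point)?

8

member alignments: m9=8, m17=1, m7=1, m4=1, m11=1, m14=8, f=4, b=1, m1=8, e=2, m5=1
max = 8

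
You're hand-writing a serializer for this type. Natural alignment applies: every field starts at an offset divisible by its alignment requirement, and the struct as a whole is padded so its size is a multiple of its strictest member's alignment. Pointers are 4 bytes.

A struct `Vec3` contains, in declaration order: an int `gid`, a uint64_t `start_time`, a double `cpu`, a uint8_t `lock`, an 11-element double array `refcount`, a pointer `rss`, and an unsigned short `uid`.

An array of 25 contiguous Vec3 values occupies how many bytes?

3200

0..4  gid  (4B, 4-aligned)
4..8  -- padding (4B)
8..16  start_time  (8B, 8-aligned)
16..24  cpu  (8B, 8-aligned)
24..25  lock  (1B, 1-aligned)
25..32  -- padding (7B)
32..120  refcount  (88B, 8-aligned)
120..124  rss  (4B, 4-aligned)
124..126  uid  (2B, 2-aligned)
126..128  -- tail padding (2B)
sizeof = 128, alignof = 8
array of 25: 25 × 128 = 3200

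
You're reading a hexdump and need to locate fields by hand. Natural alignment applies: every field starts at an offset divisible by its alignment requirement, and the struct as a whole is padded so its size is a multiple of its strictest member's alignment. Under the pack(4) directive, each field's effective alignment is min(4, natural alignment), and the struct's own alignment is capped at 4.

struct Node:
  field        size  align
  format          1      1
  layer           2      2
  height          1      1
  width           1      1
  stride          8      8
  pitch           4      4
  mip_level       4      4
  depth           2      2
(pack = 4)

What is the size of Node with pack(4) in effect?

0..1  format  (1B, 1-aligned)
1..2  -- padding (1B)
2..4  layer  (2B, 2-aligned)
4..5  height  (1B, 1-aligned)
5..6  width  (1B, 1-aligned)
6..8  -- padding (2B)
8..16  stride  (8B, 4-aligned)
16..20  pitch  (4B, 4-aligned)
20..24  mip_level  (4B, 4-aligned)
24..26  depth  (2B, 2-aligned)
26..28  -- tail padding (2B)
sizeof = 28, alignof = 4

28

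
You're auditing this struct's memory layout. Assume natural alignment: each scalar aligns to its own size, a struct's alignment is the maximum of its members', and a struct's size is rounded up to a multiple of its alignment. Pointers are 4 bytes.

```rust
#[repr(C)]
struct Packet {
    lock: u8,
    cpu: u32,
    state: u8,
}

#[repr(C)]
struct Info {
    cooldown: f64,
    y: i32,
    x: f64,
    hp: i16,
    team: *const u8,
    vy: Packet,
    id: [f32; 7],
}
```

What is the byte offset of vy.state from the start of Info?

40

Packet: 0..1  lock  (1B, 1-aligned); 1..4  -- padding (3B); 4..8  cpu  (4B, 4-aligned); 8..9  state  (1B, 1-aligned); 9..12  -- tail padding (3B); sizeof = 12, alignof = 4
0..8  cooldown  (8B, 8-aligned)
8..12  y  (4B, 4-aligned)
12..16  -- padding (4B)
16..24  x  (8B, 8-aligned)
24..26  hp  (2B, 2-aligned)
26..28  -- padding (2B)
28..32  team  (4B, 4-aligned)
32..44  vy  (12B, 4-aligned)
within Packet: state at 8
32 + 8 = 40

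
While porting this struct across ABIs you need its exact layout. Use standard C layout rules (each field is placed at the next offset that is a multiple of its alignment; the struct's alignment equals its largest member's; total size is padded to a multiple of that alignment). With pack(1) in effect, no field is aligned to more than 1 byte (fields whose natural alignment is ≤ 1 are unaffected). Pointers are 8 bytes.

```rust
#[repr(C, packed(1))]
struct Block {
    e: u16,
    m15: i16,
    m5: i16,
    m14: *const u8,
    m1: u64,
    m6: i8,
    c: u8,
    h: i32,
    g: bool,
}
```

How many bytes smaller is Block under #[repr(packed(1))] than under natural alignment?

11

natural layout:
  e at 0 (size 2, align 2) → ends 2
  m15 at 2 (size 2, align 2) → ends 4
  m5 at 4 (size 2, align 2) → ends 6
  pad 2 to align 8 for m14
  m14 at 8 (size 8, align 8) → ends 16
  m1 at 16 (size 8, align 8) → ends 24
  m6 at 24 (size 1, align 1) → ends 25
  c at 25 (size 1, align 1) → ends 26
  pad 2 to align 4 for h
  h at 28 (size 4, align 4) → ends 32
  g at 32 (size 1, align 1) → ends 33
  tail pad 7 to reach multiple of 8
  total 40 bytes, alignment 8
packed(1) layout:
  e at 0 (size 2, align 1) → ends 2
  m15 at 2 (size 2, align 1) → ends 4
  m5 at 4 (size 2, align 1) → ends 6
  m14 at 6 (size 8, align 1) → ends 14
  m1 at 14 (size 8, align 1) → ends 22
  m6 at 22 (size 1, align 1) → ends 23
  c at 23 (size 1, align 1) → ends 24
  h at 24 (size 4, align 1) → ends 28
  g at 28 (size 1, align 1) → ends 29
  total 29 bytes, alignment 1
40 − 29 = 11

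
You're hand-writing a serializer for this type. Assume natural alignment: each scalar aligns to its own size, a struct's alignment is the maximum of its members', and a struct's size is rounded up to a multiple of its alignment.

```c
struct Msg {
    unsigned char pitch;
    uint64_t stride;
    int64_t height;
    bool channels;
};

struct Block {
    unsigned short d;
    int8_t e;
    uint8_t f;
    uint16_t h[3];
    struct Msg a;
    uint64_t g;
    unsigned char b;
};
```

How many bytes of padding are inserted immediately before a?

6

Msg: @0: pitch [1B, align 1] → 1; +7 pad (align 8); @8: stride [8B, align 8] → 16; @16: height [8B, align 8] → 24; @24: channels [1B, align 1] → 25; +7 tail pad (align 8); size 32, align 8
@0: d [2B, align 2] → 2
@2: e [1B, align 1] → 3
@3: f [1B, align 1] → 4
@4: h [6B, align 2] → 10
+6 pad (align 8)
@16: a [32B, align 8] → 48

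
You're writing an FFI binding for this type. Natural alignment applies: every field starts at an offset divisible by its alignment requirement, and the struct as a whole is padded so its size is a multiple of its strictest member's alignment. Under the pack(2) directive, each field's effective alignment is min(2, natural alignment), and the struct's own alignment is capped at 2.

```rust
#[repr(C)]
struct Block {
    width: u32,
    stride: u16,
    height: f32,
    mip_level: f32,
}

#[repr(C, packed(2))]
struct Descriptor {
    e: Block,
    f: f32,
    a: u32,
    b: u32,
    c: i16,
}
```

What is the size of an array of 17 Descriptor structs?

510

Block: 0..4  width  (4B, 4-aligned); 4..6  stride  (2B, 2-aligned); 6..8  -- padding (2B); 8..12  height  (4B, 4-aligned); 12..16  mip_level  (4B, 4-aligned); sizeof = 16, alignof = 4
0..16  e  (16B, 2-aligned)
16..20  f  (4B, 2-aligned)
20..24  a  (4B, 2-aligned)
24..28  b  (4B, 2-aligned)
28..30  c  (2B, 2-aligned)
sizeof = 30, alignof = 2
array of 17: 17 × 30 = 510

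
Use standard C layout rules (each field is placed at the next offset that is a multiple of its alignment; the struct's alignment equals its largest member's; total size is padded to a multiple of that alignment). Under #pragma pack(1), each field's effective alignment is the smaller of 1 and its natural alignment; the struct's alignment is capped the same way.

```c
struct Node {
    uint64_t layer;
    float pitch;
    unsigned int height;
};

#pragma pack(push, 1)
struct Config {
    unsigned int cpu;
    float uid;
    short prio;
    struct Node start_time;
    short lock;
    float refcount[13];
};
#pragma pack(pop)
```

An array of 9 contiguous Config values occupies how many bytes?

720

Node: 0..8  layer  (8B, 8-aligned); 8..12  pitch  (4B, 4-aligned); 12..16  height  (4B, 4-aligned); sizeof = 16, alignof = 8
0..4  cpu  (4B, 1-aligned)
4..8  uid  (4B, 1-aligned)
8..10  prio  (2B, 1-aligned)
10..26  start_time  (16B, 1-aligned)
26..28  lock  (2B, 1-aligned)
28..80  refcount  (52B, 1-aligned)
sizeof = 80, alignof = 1
array of 9: 9 × 80 = 720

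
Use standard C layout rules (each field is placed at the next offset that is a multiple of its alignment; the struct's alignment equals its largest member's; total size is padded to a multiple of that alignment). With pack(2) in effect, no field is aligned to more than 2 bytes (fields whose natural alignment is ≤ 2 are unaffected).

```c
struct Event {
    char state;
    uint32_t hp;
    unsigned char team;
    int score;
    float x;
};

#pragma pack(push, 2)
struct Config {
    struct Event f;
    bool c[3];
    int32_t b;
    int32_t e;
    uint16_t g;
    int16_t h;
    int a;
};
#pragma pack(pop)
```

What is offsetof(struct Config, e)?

Event: @0: state [1B, align 1] → 1; +3 pad (align 4); @4: hp [4B, align 4] → 8; @8: team [1B, align 1] → 9; +3 pad (align 4); @12: score [4B, align 4] → 16; @16: x [4B, align 4] → 20; size 20, align 4
@0: f [20B, align 2] → 20
@20: c [3B, align 1] → 23
+1 pad (align 2)
@24: b [4B, align 2] → 28
@28: e [4B, align 2] → 32

28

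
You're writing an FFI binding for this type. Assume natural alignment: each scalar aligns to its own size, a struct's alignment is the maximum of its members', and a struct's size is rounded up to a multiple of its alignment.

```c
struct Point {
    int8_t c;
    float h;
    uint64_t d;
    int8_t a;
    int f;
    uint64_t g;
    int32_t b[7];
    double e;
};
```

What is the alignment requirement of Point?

8

member alignments: c=1, h=4, d=8, a=1, f=4, g=8, b=4, e=8
max = 8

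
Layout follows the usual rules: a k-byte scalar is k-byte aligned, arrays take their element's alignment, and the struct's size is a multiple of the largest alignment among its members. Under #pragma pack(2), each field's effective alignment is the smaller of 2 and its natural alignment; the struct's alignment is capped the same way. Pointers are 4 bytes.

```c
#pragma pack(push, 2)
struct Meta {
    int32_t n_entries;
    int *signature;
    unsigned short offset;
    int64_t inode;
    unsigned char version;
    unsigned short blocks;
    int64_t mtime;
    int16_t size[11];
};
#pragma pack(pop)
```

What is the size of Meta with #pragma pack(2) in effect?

52

n_entries at 0 (size 4, align 2) → ends 4
signature at 4 (size 4, align 2) → ends 8
offset at 8 (size 2, align 2) → ends 10
inode at 10 (size 8, align 2) → ends 18
version at 18 (size 1, align 1) → ends 19
pad 1 to align 2 for blocks
blocks at 20 (size 2, align 2) → ends 22
mtime at 22 (size 8, align 2) → ends 30
size at 30 (size 22, align 2) → ends 52
total 52 bytes, alignment 2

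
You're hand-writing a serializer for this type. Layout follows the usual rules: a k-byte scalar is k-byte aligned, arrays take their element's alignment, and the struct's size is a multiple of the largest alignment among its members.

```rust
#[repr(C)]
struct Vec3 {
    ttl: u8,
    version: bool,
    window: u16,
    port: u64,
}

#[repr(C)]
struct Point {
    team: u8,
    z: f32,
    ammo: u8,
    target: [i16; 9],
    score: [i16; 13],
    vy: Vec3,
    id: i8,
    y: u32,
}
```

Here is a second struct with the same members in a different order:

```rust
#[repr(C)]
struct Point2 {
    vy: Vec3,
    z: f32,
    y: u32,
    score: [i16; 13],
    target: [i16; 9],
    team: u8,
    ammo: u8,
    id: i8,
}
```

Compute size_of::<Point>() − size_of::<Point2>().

8

Vec3: ttl at 0 (size 1, align 1) → ends 1; version at 1 (size 1, align 1) → ends 2; window at 2 (size 2, align 2) → ends 4; pad 4 to align 8 for port; port at 8 (size 8, align 8) → ends 16; total 16 bytes, alignment 8
team at 0 (size 1, align 1) → ends 1
pad 3 to align 4 for z
z at 4 (size 4, align 4) → ends 8
ammo at 8 (size 1, align 1) → ends 9
pad 1 to align 2 for target
target at 10 (size 18, align 2) → ends 28
score at 28 (size 26, align 2) → ends 54
pad 2 to align 8 for vy
vy at 56 (size 16, align 8) → ends 72
id at 72 (size 1, align 1) → ends 73
pad 3 to align 4 for y
y at 76 (size 4, align 4) → ends 80
total 80 bytes, alignment 8
— Point2 —
vy at 0 (size 16, align 8) → ends 16
z at 16 (size 4, align 4) → ends 20
y at 20 (size 4, align 4) → ends 24
score at 24 (size 26, align 2) → ends 50
target at 50 (size 18, align 2) → ends 68
team at 68 (size 1, align 1) → ends 69
ammo at 69 (size 1, align 1) → ends 70
id at 70 (size 1, align 1) → ends 71
tail pad 1 to reach multiple of 8
total 72 bytes, alignment 8
80 − 72 = 8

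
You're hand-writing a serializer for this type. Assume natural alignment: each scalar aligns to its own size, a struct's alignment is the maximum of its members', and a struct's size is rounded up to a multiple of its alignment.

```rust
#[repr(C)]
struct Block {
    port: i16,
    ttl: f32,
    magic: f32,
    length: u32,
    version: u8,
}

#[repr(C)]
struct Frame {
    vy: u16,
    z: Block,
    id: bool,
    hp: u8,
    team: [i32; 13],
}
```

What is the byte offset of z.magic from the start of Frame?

12

Block: @0: port [2B, align 2] → 2; +2 pad (align 4); @4: ttl [4B, align 4] → 8; @8: magic [4B, align 4] → 12; @12: length [4B, align 4] → 16; @16: version [1B, align 1] → 17; +3 tail pad (align 4); size 20, align 4
@0: vy [2B, align 2] → 2
+2 pad (align 4)
@4: z [20B, align 4] → 24
within Block: magic at 8
4 + 8 = 12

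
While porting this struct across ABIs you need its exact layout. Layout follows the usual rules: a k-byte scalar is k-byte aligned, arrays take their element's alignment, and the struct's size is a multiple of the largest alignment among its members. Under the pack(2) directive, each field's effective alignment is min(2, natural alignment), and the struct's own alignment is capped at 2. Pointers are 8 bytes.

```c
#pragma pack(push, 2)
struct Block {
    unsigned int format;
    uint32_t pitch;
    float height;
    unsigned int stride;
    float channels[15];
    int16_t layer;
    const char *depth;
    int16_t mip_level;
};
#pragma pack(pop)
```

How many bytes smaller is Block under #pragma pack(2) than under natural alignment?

natural layout:
  @0: format [4B, align 4] → 4
  @4: pitch [4B, align 4] → 8
  @8: height [4B, align 4] → 12
  @12: stride [4B, align 4] → 16
  @16: channels [60B, align 4] → 76
  @76: layer [2B, align 2] → 78
  +2 pad (align 8)
  @80: depth [8B, align 8] → 88
  @88: mip_level [2B, align 2] → 90
  +6 tail pad (align 8)
  size 96, align 8
packed(2) layout:
  @0: format [4B, align 2] → 4
  @4: pitch [4B, align 2] → 8
  @8: height [4B, align 2] → 12
  @12: stride [4B, align 2] → 16
  @16: channels [60B, align 2] → 76
  @76: layer [2B, align 2] → 78
  @78: depth [8B, align 2] → 86
  @86: mip_level [2B, align 2] → 88
  size 88, align 2
96 − 88 = 8

8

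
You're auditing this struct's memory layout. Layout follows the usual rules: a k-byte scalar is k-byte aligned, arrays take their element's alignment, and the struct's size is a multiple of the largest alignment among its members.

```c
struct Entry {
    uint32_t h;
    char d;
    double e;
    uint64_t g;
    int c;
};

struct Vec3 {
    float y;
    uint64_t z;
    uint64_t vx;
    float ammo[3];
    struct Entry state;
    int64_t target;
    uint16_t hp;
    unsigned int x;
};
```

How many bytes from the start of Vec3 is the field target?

72

Entry: @0: h [4B, align 4] → 4; @4: d [1B, align 1] → 5; +3 pad (align 8); @8: e [8B, align 8] → 16; @16: g [8B, align 8] → 24; @24: c [4B, align 4] → 28; +4 tail pad (align 8); size 32, align 8
@0: y [4B, align 4] → 4
+4 pad (align 8)
@8: z [8B, align 8] → 16
@16: vx [8B, align 8] → 24
@24: ammo [12B, align 4] → 36
+4 pad (align 8)
@40: state [32B, align 8] → 72
@72: target [8B, align 8] → 80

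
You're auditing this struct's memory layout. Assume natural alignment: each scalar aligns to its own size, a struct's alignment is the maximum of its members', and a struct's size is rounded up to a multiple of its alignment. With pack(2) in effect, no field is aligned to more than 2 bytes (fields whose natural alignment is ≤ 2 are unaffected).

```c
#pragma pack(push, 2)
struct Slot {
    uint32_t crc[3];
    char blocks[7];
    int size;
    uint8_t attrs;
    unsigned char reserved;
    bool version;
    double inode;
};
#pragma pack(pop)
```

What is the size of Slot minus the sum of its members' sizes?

2

0..12  crc  (12B, 2-aligned)
12..19  blocks  (7B, 1-aligned)
19..20  -- padding (1B)
20..24  size  (4B, 2-aligned)
24..25  attrs  (1B, 1-aligned)
25..26  reserved  (1B, 1-aligned)
26..27  version  (1B, 1-aligned)
27..28  -- padding (1B)
28..36  inode  (8B, 2-aligned)
sizeof = 36, alignof = 2
data bytes 34, size 36 → padding 2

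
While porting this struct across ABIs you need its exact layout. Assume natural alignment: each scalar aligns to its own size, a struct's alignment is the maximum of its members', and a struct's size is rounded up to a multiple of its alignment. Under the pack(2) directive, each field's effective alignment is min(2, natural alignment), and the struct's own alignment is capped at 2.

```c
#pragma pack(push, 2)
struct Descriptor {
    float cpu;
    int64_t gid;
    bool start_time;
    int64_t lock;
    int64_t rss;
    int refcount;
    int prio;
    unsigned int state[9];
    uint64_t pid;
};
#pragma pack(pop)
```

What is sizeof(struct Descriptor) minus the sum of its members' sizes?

@0: cpu [4B, align 2] → 4
@4: gid [8B, align 2] → 12
@12: start_time [1B, align 1] → 13
+1 pad (align 2)
@14: lock [8B, align 2] → 22
@22: rss [8B, align 2] → 30
@30: refcount [4B, align 2] → 34
@34: prio [4B, align 2] → 38
@38: state [36B, align 2] → 74
@74: pid [8B, align 2] → 82
size 82, align 2
data bytes 81, size 82 → padding 1

1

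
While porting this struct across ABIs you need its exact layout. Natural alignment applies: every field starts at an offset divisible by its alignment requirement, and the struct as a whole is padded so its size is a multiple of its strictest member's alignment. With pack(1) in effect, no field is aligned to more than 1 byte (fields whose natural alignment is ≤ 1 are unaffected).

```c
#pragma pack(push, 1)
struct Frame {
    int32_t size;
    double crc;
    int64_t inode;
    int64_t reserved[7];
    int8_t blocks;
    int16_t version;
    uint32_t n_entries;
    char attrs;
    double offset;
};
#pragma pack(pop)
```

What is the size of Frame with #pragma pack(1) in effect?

92

size at 0 (size 4, align 1) → ends 4
crc at 4 (size 8, align 1) → ends 12
inode at 12 (size 8, align 1) → ends 20
reserved at 20 (size 56, align 1) → ends 76
blocks at 76 (size 1, align 1) → ends 77
version at 77 (size 2, align 1) → ends 79
n_entries at 79 (size 4, align 1) → ends 83
attrs at 83 (size 1, align 1) → ends 84
offset at 84 (size 8, align 1) → ends 92
total 92 bytes, alignment 1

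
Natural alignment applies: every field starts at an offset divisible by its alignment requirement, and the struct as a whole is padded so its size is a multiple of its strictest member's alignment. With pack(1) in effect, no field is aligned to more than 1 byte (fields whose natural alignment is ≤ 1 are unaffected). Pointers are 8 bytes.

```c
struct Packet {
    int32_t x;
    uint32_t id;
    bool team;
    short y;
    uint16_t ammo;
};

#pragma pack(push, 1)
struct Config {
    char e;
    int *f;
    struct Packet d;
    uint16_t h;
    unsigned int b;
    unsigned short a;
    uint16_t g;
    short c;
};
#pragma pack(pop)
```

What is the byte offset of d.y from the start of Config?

19

Packet: 0..4  x  (4B, 4-aligned); 4..8  id  (4B, 4-aligned); 8..9  team  (1B, 1-aligned); 9..10  -- padding (1B); 10..12  y  (2B, 2-aligned); 12..14  ammo  (2B, 2-aligned); 14..16  -- tail padding (2B); sizeof = 16, alignof = 4
0..1  e  (1B, 1-aligned)
1..9  f  (8B, 1-aligned)
9..25  d  (16B, 1-aligned)
within Packet: y at 10
9 + 10 = 19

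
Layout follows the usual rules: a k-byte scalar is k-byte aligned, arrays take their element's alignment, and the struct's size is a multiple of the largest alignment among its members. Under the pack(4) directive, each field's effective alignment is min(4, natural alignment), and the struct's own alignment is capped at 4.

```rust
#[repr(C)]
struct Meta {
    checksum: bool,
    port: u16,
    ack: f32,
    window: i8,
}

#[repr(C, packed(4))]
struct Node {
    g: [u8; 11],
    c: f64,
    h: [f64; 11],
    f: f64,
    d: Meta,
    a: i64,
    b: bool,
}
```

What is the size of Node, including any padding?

140 bytes

Meta: checksum at 0 (size 1, align 1) → ends 1; pad 1 to align 2 for port; port at 2 (size 2, align 2) → ends 4; ack at 4 (size 4, align 4) → ends 8; window at 8 (size 1, align 1) → ends 9; tail pad 3 to reach multiple of 4; total 12 bytes, alignment 4
g at 0 (size 11, align 1) → ends 11
pad 1 to align 4 for c
c at 12 (size 8, align 4) → ends 20
h at 20 (size 88, align 4) → ends 108
f at 108 (size 8, align 4) → ends 116
d at 116 (size 12, align 4) → ends 128
a at 128 (size 8, align 4) → ends 136
b at 136 (size 1, align 1) → ends 137
tail pad 3 to reach multiple of 4
total 140 bytes, alignment 4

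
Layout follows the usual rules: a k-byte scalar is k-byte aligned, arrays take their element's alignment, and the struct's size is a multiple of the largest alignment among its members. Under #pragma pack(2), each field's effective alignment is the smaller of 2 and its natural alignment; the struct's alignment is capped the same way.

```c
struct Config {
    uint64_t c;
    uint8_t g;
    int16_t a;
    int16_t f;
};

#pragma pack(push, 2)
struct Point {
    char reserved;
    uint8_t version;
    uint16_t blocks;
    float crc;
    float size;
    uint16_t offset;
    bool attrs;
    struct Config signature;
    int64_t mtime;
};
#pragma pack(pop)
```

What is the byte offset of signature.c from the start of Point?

16

Config: 0..8  c  (8B, 8-aligned); 8..9  g  (1B, 1-aligned); 9..10  -- padding (1B); 10..12  a  (2B, 2-aligned); 12..14  f  (2B, 2-aligned); 14..16  -- tail padding (2B); sizeof = 16, alignof = 8
0..1  reserved  (1B, 1-aligned)
1..2  version  (1B, 1-aligned)
2..4  blocks  (2B, 2-aligned)
4..8  crc  (4B, 2-aligned)
8..12  size  (4B, 2-aligned)
12..14  offset  (2B, 2-aligned)
14..15  attrs  (1B, 1-aligned)
15..16  -- padding (1B)
16..32  signature  (16B, 2-aligned)
within Config: c at 0
16 + 0 = 16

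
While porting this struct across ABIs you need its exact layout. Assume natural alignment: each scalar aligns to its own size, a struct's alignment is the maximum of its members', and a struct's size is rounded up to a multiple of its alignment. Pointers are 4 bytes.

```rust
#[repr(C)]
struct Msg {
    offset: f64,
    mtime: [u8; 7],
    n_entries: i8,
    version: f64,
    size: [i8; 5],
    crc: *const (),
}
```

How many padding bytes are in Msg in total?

7

@0: offset [8B, align 8] → 8
@8: mtime [7B, align 1] → 15
@15: n_entries [1B, align 1] → 16
@16: version [8B, align 8] → 24
@24: size [5B, align 1] → 29
+3 pad (align 4)
@32: crc [4B, align 4] → 36
+4 tail pad (align 8)
size 40, align 8
data bytes 33, size 40 → padding 7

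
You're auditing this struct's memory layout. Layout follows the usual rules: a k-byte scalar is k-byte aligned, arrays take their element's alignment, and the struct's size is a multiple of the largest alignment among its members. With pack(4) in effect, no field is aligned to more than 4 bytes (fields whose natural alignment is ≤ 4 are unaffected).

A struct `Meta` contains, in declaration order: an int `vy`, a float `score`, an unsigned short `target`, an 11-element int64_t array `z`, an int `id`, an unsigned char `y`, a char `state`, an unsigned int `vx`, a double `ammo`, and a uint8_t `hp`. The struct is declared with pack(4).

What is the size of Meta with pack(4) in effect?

124

0..4  vy  (4B, 4-aligned)
4..8  score  (4B, 4-aligned)
8..10  target  (2B, 2-aligned)
10..12  -- padding (2B)
12..100  z  (88B, 4-aligned)
100..104  id  (4B, 4-aligned)
104..105  y  (1B, 1-aligned)
105..106  state  (1B, 1-aligned)
106..108  -- padding (2B)
108..112  vx  (4B, 4-aligned)
112..120  ammo  (8B, 4-aligned)
120..121  hp  (1B, 1-aligned)
121..124  -- tail padding (3B)
sizeof = 124, alignof = 4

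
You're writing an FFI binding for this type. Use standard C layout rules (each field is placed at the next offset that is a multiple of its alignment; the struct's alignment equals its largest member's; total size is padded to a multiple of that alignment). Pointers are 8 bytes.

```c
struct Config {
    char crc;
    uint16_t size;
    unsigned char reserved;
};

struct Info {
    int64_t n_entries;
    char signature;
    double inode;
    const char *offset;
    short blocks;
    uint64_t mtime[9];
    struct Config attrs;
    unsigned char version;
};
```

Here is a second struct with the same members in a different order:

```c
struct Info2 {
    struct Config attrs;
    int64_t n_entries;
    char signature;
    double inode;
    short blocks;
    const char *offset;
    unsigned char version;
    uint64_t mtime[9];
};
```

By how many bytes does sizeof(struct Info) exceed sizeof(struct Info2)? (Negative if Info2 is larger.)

-8

Config: crc at 0 (size 1, align 1) → ends 1; pad 1 to align 2 for size; size at 2 (size 2, align 2) → ends 4; reserved at 4 (size 1, align 1) → ends 5; tail pad 1 to reach multiple of 2; total 6 bytes, alignment 2
n_entries at 0 (size 8, align 8) → ends 8
signature at 8 (size 1, align 1) → ends 9
pad 7 to align 8 for inode
inode at 16 (size 8, align 8) → ends 24
offset at 24 (size 8, align 8) → ends 32
blocks at 32 (size 2, align 2) → ends 34
pad 6 to align 8 for mtime
mtime at 40 (size 72, align 8) → ends 112
attrs at 112 (size 6, align 2) → ends 118
version at 118 (size 1, align 1) → ends 119
tail pad 1 to reach multiple of 8
total 120 bytes, alignment 8
— Info2 —
attrs at 0 (size 6, align 2) → ends 6
pad 2 to align 8 for n_entries
n_entries at 8 (size 8, align 8) → ends 16
signature at 16 (size 1, align 1) → ends 17
pad 7 to align 8 for inode
inode at 24 (size 8, align 8) → ends 32
blocks at 32 (size 2, align 2) → ends 34
pad 6 to align 8 for offset
offset at 40 (size 8, align 8) → ends 48
version at 48 (size 1, align 1) → ends 49
pad 7 to align 8 for mtime
mtime at 56 (size 72, align 8) → ends 128
total 128 bytes, alignment 8
120 − 128 = -8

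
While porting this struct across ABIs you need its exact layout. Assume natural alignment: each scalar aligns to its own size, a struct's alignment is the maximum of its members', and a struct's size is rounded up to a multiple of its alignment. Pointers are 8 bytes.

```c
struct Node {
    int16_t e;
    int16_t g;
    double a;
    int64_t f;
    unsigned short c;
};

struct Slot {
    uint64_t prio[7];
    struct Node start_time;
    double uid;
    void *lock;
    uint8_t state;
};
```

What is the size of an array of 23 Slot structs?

Node: e at 0 (size 2, align 2) → ends 2; g at 2 (size 2, align 2) → ends 4; pad 4 to align 8 for a; a at 8 (size 8, align 8) → ends 16; f at 16 (size 8, align 8) → ends 24; c at 24 (size 2, align 2) → ends 26; tail pad 6 to reach multiple of 8; total 32 bytes, alignment 8
prio at 0 (size 56, align 8) → ends 56
start_time at 56 (size 32, align 8) → ends 88
uid at 88 (size 8, align 8) → ends 96
lock at 96 (size 8, align 8) → ends 104
state at 104 (size 1, align 1) → ends 105
tail pad 7 to reach multiple of 8
total 112 bytes, alignment 8
array of 23: 23 × 112 = 2576

2576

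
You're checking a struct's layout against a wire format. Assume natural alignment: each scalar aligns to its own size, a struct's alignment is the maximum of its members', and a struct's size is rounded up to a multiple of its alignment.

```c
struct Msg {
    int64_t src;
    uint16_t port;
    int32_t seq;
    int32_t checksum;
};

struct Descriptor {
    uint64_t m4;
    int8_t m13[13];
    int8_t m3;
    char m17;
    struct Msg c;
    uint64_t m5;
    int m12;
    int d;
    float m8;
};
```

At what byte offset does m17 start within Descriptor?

Msg: 0..8  src  (8B, 8-aligned); 8..10  port  (2B, 2-aligned); 10..12  -- padding (2B); 12..16  seq  (4B, 4-aligned); 16..20  checksum  (4B, 4-aligned); 20..24  -- tail padding (4B); sizeof = 24, alignof = 8
0..8  m4  (8B, 8-aligned)
8..21  m13  (13B, 1-aligned)
21..22  m3  (1B, 1-aligned)
22..23  m17  (1B, 1-aligned)

22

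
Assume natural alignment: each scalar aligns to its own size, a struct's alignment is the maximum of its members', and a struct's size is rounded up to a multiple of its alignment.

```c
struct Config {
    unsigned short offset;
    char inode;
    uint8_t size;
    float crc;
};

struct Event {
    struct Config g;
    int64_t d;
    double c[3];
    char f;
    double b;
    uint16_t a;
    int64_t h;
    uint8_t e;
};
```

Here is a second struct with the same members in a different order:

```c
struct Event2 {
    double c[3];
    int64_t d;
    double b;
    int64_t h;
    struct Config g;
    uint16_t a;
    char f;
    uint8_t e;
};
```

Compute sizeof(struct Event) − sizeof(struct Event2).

16

Config: offset at 0 (size 2, align 2) → ends 2; inode at 2 (size 1, align 1) → ends 3; size at 3 (size 1, align 1) → ends 4; crc at 4 (size 4, align 4) → ends 8; total 8 bytes, alignment 4
g at 0 (size 8, align 4) → ends 8
d at 8 (size 8, align 8) → ends 16
c at 16 (size 24, align 8) → ends 40
f at 40 (size 1, align 1) → ends 41
pad 7 to align 8 for b
b at 48 (size 8, align 8) → ends 56
a at 56 (size 2, align 2) → ends 58
pad 6 to align 8 for h
h at 64 (size 8, align 8) → ends 72
e at 72 (size 1, align 1) → ends 73
tail pad 7 to reach multiple of 8
total 80 bytes, alignment 8
— Event2 —
c at 0 (size 24, align 8) → ends 24
d at 24 (size 8, align 8) → ends 32
b at 32 (size 8, align 8) → ends 40
h at 40 (size 8, align 8) → ends 48
g at 48 (size 8, align 4) → ends 56
a at 56 (size 2, align 2) → ends 58
f at 58 (size 1, align 1) → ends 59
e at 59 (size 1, align 1) → ends 60
tail pad 4 to reach multiple of 8
total 64 bytes, alignment 8
80 − 64 = 16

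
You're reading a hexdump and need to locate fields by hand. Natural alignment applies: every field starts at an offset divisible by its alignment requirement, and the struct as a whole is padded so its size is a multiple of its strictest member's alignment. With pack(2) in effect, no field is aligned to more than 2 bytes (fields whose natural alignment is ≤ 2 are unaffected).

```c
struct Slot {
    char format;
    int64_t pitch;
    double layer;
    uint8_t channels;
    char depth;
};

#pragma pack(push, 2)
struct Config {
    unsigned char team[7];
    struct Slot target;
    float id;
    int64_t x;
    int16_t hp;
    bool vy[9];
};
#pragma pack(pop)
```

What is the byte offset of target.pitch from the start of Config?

16

Slot: @0: format [1B, align 1] → 1; +7 pad (align 8); @8: pitch [8B, align 8] → 16; @16: layer [8B, align 8] → 24; @24: channels [1B, align 1] → 25; @25: depth [1B, align 1] → 26; +6 tail pad (align 8); size 32, align 8
@0: team [7B, align 1] → 7
+1 pad (align 2)
@8: target [32B, align 2] → 40
within Slot: pitch at 8
8 + 8 = 16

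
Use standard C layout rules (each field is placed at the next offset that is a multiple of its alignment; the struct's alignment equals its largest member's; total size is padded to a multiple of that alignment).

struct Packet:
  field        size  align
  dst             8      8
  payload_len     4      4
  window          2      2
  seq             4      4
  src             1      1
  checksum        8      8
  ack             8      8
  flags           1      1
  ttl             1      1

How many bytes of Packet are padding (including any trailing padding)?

dst at 0 (size 8, align 8) → ends 8
payload_len at 8 (size 4, align 4) → ends 12
window at 12 (size 2, align 2) → ends 14
pad 2 to align 4 for seq
seq at 16 (size 4, align 4) → ends 20
src at 20 (size 1, align 1) → ends 21
pad 3 to align 8 for checksum
checksum at 24 (size 8, align 8) → ends 32
ack at 32 (size 8, align 8) → ends 40
flags at 40 (size 1, align 1) → ends 41
ttl at 41 (size 1, align 1) → ends 42
tail pad 6 to reach multiple of 8
total 48 bytes, alignment 8
data bytes 37, size 48 → padding 11

11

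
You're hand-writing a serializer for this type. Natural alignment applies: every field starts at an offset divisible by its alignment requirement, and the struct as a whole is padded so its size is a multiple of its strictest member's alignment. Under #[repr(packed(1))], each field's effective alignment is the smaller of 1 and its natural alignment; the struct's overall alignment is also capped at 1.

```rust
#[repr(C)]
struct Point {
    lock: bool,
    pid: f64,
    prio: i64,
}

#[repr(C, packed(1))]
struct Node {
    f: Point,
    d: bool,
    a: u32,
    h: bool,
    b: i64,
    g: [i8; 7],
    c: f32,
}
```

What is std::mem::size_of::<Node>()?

Point: 0..1  lock  (1B, 1-aligned); 1..8  -- padding (7B); 8..16  pid  (8B, 8-aligned); 16..24  prio  (8B, 8-aligned); sizeof = 24, alignof = 8
0..24  f  (24B, 1-aligned)
24..25  d  (1B, 1-aligned)
25..29  a  (4B, 1-aligned)
29..30  h  (1B, 1-aligned)
30..38  b  (8B, 1-aligned)
38..45  g  (7B, 1-aligned)
45..49  c  (4B, 1-aligned)
sizeof = 49, alignof = 1

49 bytes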